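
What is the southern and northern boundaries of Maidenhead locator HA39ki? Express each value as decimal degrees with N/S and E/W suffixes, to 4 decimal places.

Field H=7, A=0: +7·20° lon, +0·10° lat → SW at lon -40°, lat -90°.
Square 3, 9: +3·2° lon, +9·1° lat → SW at lon -34°, lat -81°.
Subsquare k=10, i=8: +10·0.0833333° lon, +8·0.0416667° lat → SW at lon -33.1667°, lat -80.6667°.
Cell spans 0.0833333° lon × 0.0416667° lat.
south 80.6667° S, north 80.6250° S.

80.6667° S, 80.6250° S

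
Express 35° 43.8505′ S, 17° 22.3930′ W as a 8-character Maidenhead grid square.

Add 180° to longitude and 90° to latitude: 162.62678, 54.26916.
Field (20°×10°, letters A–R): 162.62678/20 → 8 → I, 54.26916/10 → 5 → F; chars IF.
Square (2°×1°, digits 0–9): 2.62678/2 → 1, 4.26916/1 → 4; chars 14.
Subsquare (5′×2.5′, letters a–x): 0.62678/0.0833333 → 7 → h, 0.26916/0.0416667 → 6 → g; chars hg.
Extended square (30″×15″, digits 0–9): 0.04345/0.00833333 → 5, 0.01916/0.00416667 → 4; chars 54.

IF14hg54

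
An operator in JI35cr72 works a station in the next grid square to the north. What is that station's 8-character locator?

Latitude extended square 2; +1 → 3.
The longitude characters are unchanged.

JI35cr73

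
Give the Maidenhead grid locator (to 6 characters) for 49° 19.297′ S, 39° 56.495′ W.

HE00aq

Shift to the Maidenhead origin (180°W, 90°S): lon 140.0584, lat 40.6784.
Field: lon ⌊140.0584/20⌋ = 7 → H; lat ⌊40.6784/10⌋ = 4 → E.
Square: lon ⌊0.0584/2⌋ = 0; lat ⌊0.6784/1⌋ = 0.
Subsquare: lon ⌊0.0584/0.0833333⌋ = 0 → a; lat ⌊0.6784/0.0416667⌋ = 16 → q.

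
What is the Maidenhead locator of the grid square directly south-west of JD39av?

JD29xu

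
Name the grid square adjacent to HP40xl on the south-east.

HP50ak

Longitude subsquare x = 23; +1 → 24, wraps to 0 = a, carry into square.
Longitude square 4; +1 → 5.
Latitude subsquare l = 11; −1 → 10 = k.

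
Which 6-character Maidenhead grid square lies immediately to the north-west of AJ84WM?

AJ84vn

Longitude subsquare w = 22; −1 → 21 = v.
Latitude subsquare m = 12; +1 → 13 = n.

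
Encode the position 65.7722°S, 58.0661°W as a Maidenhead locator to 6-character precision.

GC04xf

Add 180° to longitude and 90° to latitude: 121.9339, 24.2278.
Field: 121.9339/20 → 6 → G, 24.2278/10 → 2 → C; chars GC.
Square: 1.9339/2 → 0, 4.2278/1 → 4; chars 04.
Subsquare: 1.9339/0.0833333 → 23 → x, 0.2278/0.0416667 → 5 → f; chars xf.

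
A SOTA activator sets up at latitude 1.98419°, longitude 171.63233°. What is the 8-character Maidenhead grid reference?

RJ51tx56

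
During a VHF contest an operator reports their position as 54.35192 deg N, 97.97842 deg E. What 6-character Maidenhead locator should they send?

Shift to the Maidenhead origin (180°W, 90°S): lon 277.9784, lat 144.3519.
Field: 277.9784/20 → 13 → N, 144.3519/10 → 14 → O; chars NO.
Square: 17.9784/2 → 8, 4.3519/1 → 4; chars 84.
Subsquare: 1.9784/0.0833333 → 23 → x, 0.3519/0.0416667 → 8 → i; chars xi.

NO84xi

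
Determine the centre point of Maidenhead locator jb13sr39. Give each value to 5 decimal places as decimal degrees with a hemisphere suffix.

Field J=9, B=1: +9·20° lon, +1·10° lat → SW at lon 0°, lat -80°.
Square 1, 3: +1·2° lon, +3·1° lat → SW at lon 2°, lat -77°.
Subsquare s=18, r=17: +18·0.0833333° lon, +17·0.0416667° lat → SW at lon 3.5°, lat -76.2917°.
Extended square 3, 9: +3·0.00833333° lon, +9·0.00416667° lat → SW at lon 3.525°, lat -76.2542°.
Cell spans 0.00833333° lon × 0.00416667° lat. Centre is SW corner plus half of each.
latitude 76.25208° S, longitude 3.52917° E.

76.25208° S, 3.52917° E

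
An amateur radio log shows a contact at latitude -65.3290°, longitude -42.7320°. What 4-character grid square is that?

GC84

Shift to the Maidenhead origin (180°W, 90°S): lon 137.27, lat 24.67.
Field (20°×10°, letters A–R): lon ⌊137.27/20⌋ = 6 → G; lat ⌊24.67/10⌋ = 2 → C.
Square (2°×1°, digits 0–9): lon ⌊17.27/2⌋ = 8; lat ⌊4.67/1⌋ = 4.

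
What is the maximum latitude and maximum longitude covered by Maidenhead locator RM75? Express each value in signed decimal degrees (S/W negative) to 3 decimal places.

36.000, 176.000

Field R=17, M=12: +17·20° lon, +12·10° lat → SW at lon 160°, lat 30°.
Square 7, 5: +7·2° lon, +5·1° lat → SW at lon 174°, lat 35°.
Cell spans 2° lon × 1° lat. NE corner is SW corner plus one full cell.
latitude 36.000, longitude 176.000.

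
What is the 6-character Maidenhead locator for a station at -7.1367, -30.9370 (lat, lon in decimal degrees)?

HI42mu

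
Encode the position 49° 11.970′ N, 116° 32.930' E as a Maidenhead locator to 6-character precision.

ON89ge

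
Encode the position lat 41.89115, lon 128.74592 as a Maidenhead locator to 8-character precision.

PN41iv93

Add 180° to longitude and 90° to latitude: 308.74592, 131.89115.
Field: lon ⌊308.74592/20⌋ = 15 → P; lat ⌊131.89115/10⌋ = 13 → N.
Square: lon ⌊8.74592/2⌋ = 4; lat ⌊1.89115/1⌋ = 1.
Subsquare: lon ⌊0.74592/0.0833333⌋ = 8 → i; lat ⌊0.89115/0.0416667⌋ = 21 → v.
Extended square: lon ⌊0.07925/0.00833333⌋ = 9; lat ⌊0.01615/0.00416667⌋ = 3.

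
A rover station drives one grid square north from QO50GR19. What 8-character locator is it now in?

QO50gs10

Latitude extended square 9; +1 → 10, wraps to 0, carry into subsquare.
Latitude subsquare r = 17; +1 → 18 = s.
The longitude characters are unchanged.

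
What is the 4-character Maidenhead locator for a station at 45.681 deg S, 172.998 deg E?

RE64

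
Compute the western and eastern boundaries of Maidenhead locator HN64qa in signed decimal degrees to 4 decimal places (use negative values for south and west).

Field H=7, N=13: +7·20° lon, +13·10° lat → SW at lon -40°, lat 40°.
Square 6, 4: +6·2° lon, +4·1° lat → SW at lon -28°, lat 44°.
Subsquare q=16, a=0: +16·0.0833333° lon, +0·0.0416667° lat → SW at lon -26.6667°, lat 44°.
Cell spans 0.0833333° lon × 0.0416667° lat.
west -26.6667, east -26.5833.

-26.6667, -26.5833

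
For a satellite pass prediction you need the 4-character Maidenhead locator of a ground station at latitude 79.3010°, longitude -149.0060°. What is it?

Offset from 180°W / 90°S: lon 30.99°, lat 169.30°.
Field: 30.99/20 → 1 → B, 169.30/10 → 16 → Q; chars BQ.
Square: 10.99/2 → 5, 9.30/1 → 9; chars 59.

BQ59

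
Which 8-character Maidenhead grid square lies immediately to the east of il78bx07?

IL78bx17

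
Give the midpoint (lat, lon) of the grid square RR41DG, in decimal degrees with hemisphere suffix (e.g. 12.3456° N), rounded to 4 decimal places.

Field R=17, R=17: +17·20° lon, +17·10° lat → SW at lon 160°, lat 80°.
Square 4, 1: +4·2° lon, +1·1° lat → SW at lon 168°, lat 81°.
Subsquare d=3, g=6: +3·0.0833333° lon, +6·0.0416667° lat → SW at lon 168.25°, lat 81.25°.
Cell spans 0.0833333° lon × 0.0416667° lat. Centre is SW corner plus half of each.
latitude 81.2708° N, longitude 168.2917° E.

81.2708° N, 168.2917° E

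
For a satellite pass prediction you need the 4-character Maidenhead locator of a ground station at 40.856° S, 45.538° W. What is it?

GE79

Offset from 180°W / 90°S: lon 134.46°, lat 49.14°.
Field: lon ⌊134.46/20⌋ = 6 → G; lat ⌊49.14/10⌋ = 4 → E.
Square: lon ⌊14.46/2⌋ = 7; lat ⌊9.14/1⌋ = 9.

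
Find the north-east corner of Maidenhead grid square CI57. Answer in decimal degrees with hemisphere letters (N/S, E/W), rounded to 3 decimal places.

Field C=2, I=8: +2·20° lon, +8·10° lat → SW at lon -140°, lat -10°.
Square 5, 7: +5·2° lon, +7·1° lat → SW at lon -130°, lat -3°.
Cell spans 2° lon × 1° lat. NE corner is SW corner plus one full cell.
latitude 2.000° S, longitude 128.000° W.

2.000° S, 128.000° W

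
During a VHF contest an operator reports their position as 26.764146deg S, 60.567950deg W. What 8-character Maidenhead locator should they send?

Shift to the Maidenhead origin (180°W, 90°S): lon 119.43205, lat 63.23585.
Field: lon ⌊119.43205/20⌋ = 5 → F; lat ⌊63.23585/10⌋ = 6 → G.
Square: lon ⌊19.43205/2⌋ = 9; lat ⌊3.23585/1⌋ = 3.
Subsquare: lon ⌊1.43205/0.0833333⌋ = 17 → r; lat ⌊0.23585/0.0416667⌋ = 5 → f.
Extended square: lon ⌊0.01538/0.00833333⌋ = 1; lat ⌊0.02752/0.00416667⌋ = 6.

FG93rf16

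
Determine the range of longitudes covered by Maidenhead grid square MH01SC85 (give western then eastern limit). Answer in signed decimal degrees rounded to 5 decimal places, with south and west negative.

61.56667, 61.57500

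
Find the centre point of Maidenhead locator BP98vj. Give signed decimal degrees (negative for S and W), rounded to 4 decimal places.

Field B=1, P=15: +1·20° lon, +15·10° lat → SW at lon -160°, lat 60°.
Square 9, 8: +9·2° lon, +8·1° lat → SW at lon -142°, lat 68°.
Subsquare v=21, j=9: +21·0.0833333° lon, +9·0.0416667° lat → SW at lon -140.25°, lat 68.375°.
Cell spans 0.0833333° lon × 0.0416667° lat. Centre is SW corner plus half of each.
latitude 68.3958, longitude -140.2083.

68.3958, -140.2083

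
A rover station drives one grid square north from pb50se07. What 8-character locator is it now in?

Latitude extended square 7; +1 → 8.
The longitude characters are unchanged.

PB50se08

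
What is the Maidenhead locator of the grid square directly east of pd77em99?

PD77fm09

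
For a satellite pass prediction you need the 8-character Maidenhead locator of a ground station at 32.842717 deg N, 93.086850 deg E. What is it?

Shift to the Maidenhead origin (180°W, 90°S): lon 273.08685, lat 122.84272.
Field: 273.08685/20 → 13 → N, 122.84272/10 → 12 → M; chars NM.
Square: 13.08685/2 → 6, 2.84272/1 → 2; chars 62.
Subsquare: 1.08685/0.0833333 → 13 → n, 0.84272/0.0416667 → 20 → u; chars nu.
Extended square: 0.00352/0.00833333 → 0, 0.00938/0.00416667 → 2; chars 02.

NM62nu02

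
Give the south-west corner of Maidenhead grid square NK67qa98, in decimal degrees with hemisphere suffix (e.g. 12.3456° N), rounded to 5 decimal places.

17.03333° N, 93.40833° E

Field N=13, K=10: +13·20° lon, +10·10° lat → SW at lon 80°, lat 10°.
Square 6, 7: +6·2° lon, +7·1° lat → SW at lon 92°, lat 17°.
Subsquare q=16, a=0: +16·0.0833333° lon, +0·0.0416667° lat → SW at lon 93.3333°, lat 17°.
Extended square 9, 8: +9·0.00833333° lon, +8·0.00416667° lat → SW at lon 93.4083°, lat 17.0333°.
latitude 17.03333° N, longitude 93.40833° E.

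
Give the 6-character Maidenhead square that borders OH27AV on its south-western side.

Longitude subsquare a = 0; −1 → -1, wraps to 23 = x, carry into square.
Longitude square 2; −1 → 1.
Latitude subsquare v = 21; −1 → 20 = u.

OH17xu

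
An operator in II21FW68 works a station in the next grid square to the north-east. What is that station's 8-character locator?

Longitude extended square 6; +1 → 7.
Latitude extended square 8; +1 → 9.

II21fw79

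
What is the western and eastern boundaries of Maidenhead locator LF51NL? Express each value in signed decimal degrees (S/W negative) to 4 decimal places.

Field L=11, F=5: +11·20° lon, +5·10° lat → SW at lon 40°, lat -40°.
Square 5, 1: +5·2° lon, +1·1° lat → SW at lon 50°, lat -39°.
Subsquare n=13, l=11: +13·0.0833333° lon, +11·0.0416667° lat → SW at lon 51.0833°, lat -38.5417°.
Cell spans 0.0833333° lon × 0.0416667° lat.
west 51.0833, east 51.1667.

51.0833, 51.1667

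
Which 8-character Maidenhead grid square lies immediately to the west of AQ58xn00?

Longitude extended square 0; −1 → -1, wraps to 9, carry into subsquare.
Longitude subsquare x = 23; −1 → 22 = w.
The latitude characters are unchanged.

AQ58wn90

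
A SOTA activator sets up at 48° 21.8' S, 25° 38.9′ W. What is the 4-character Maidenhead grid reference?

HE71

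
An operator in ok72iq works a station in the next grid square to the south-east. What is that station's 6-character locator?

OK72jp

Longitude subsquare i = 8; +1 → 9 = j.
Latitude subsquare q = 16; −1 → 15 = p.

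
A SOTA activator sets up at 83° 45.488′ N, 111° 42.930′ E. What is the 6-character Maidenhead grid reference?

Shift to the Maidenhead origin (180°W, 90°S): lon 291.7155, lat 173.7581.
Field: 291.7155/20 → 14 → O, 173.7581/10 → 17 → R; chars OR.
Square: 11.7155/2 → 5, 3.7581/1 → 3; chars 53.
Subsquare: 1.7155/0.0833333 → 20 → u, 0.7581/0.0416667 → 18 → s; chars us.

OR53us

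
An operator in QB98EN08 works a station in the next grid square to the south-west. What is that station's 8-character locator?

QB98dn97

Longitude extended square 0; −1 → -1, wraps to 9, carry into subsquare.
Longitude subsquare e = 4; −1 → 3 = d.
Latitude extended square 8; −1 → 7.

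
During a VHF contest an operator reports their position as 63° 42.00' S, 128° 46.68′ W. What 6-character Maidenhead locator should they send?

Shift to the Maidenhead origin (180°W, 90°S): lon 51.2220, lat 26.3000.
Field (20°×10°, letters A–R): 51.2220/20 → 2 → C, 26.3000/10 → 2 → C; chars CC.
Square (2°×1°, digits 0–9): 11.2220/2 → 5, 6.3000/1 → 6; chars 56.
Subsquare (5′×2.5′, letters a–x): 1.2220/0.0833333 → 14 → o, 0.3000/0.0416667 → 7 → h; chars oh.

CC56oh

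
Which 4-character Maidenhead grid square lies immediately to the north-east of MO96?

Longitude square 9; +1 → 10, wraps to 0, carry into field.
Longitude field M = 12; +1 → 13 = N.
Latitude square 6; +1 → 7.

NO07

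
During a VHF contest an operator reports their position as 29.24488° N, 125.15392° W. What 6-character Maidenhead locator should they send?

CL79kf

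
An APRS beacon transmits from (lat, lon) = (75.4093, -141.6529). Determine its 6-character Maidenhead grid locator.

BQ95ej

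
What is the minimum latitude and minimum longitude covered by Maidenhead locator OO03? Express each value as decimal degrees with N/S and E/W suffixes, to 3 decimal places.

53.000° N, 100.000° E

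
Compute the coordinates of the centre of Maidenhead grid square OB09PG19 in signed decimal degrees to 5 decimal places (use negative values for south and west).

-70.71042, 101.26250

Field O=14, B=1: +14·20° lon, +1·10° lat → SW at lon 100°, lat -80°.
Square 0, 9: +0·2° lon, +9·1° lat → SW at lon 100°, lat -71°.
Subsquare p=15, g=6: +15·0.0833333° lon, +6·0.0416667° lat → SW at lon 101.25°, lat -70.75°.
Extended square 1, 9: +1·0.00833333° lon, +9·0.00416667° lat → SW at lon 101.258°, lat -70.7125°.
Cell spans 0.00833333° lon × 0.00416667° lat. Centre is SW corner plus half of each.
latitude -70.71042, longitude 101.26250.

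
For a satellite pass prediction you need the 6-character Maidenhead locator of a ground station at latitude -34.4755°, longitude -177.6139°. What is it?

Add 180° to longitude and 90° to latitude: 2.3861, 55.5245.
Field (20°×10°, letters A–R): 2.3861/20 → 0 → A, 55.5245/10 → 5 → F; chars AF.
Square (2°×1°, digits 0–9): 2.3861/2 → 1, 5.5245/1 → 5; chars 15.
Subsquare (5′×2.5′, letters a–x): 0.3861/0.0833333 → 4 → e, 0.5245/0.0416667 → 12 → m; chars em.

AF15em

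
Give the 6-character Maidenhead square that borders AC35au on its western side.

AC25xu

Longitude subsquare a = 0; −1 → -1, wraps to 23 = x, carry into square.
Longitude square 3; −1 → 2.
The latitude characters are unchanged.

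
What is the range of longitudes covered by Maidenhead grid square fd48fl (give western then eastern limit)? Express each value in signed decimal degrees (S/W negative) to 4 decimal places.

-71.5833, -71.5000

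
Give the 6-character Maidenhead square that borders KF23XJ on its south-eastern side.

KF33ai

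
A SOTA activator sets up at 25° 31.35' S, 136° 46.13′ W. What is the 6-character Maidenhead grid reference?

CG14ol

Add 180° to longitude and 90° to latitude: 43.2312, 64.4775.
Field: lon ⌊43.2312/20⌋ = 2 → C; lat ⌊64.4775/10⌋ = 6 → G.
Square: lon ⌊3.2312/2⌋ = 1; lat ⌊4.4775/1⌋ = 4.
Subsquare: lon ⌊1.2312/0.0833333⌋ = 14 → o; lat ⌊0.4775/0.0416667⌋ = 11 → l.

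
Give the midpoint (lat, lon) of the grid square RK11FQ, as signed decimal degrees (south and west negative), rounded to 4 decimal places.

11.6875, 162.4583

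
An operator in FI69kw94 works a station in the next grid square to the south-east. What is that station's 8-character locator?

FI69lw03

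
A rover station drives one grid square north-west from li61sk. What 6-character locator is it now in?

LI61rl

Longitude subsquare s = 18; −1 → 17 = r.
Latitude subsquare k = 10; +1 → 11 = l.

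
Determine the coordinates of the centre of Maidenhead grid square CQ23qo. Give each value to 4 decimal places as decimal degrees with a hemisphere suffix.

73.6042° N, 134.6250° W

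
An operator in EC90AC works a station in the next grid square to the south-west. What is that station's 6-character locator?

Longitude subsquare a = 0; −1 → -1, wraps to 23 = x, carry into square.
Longitude square 9; −1 → 8.
Latitude subsquare c = 2; −1 → 1 = b.

EC80xb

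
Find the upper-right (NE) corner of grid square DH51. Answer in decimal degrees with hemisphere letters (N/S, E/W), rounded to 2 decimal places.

18.00° S, 108.00° W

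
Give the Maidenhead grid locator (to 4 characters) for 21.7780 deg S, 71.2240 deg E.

Offset from 180°W / 90°S: lon 251.22°, lat 68.22°.
Field: lon ⌊251.22/20⌋ = 12 → M; lat ⌊68.22/10⌋ = 6 → G.
Square: lon ⌊11.22/2⌋ = 5; lat ⌊8.22/1⌋ = 8.

MG58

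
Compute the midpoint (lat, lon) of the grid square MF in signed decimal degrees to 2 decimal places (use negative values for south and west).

-35.00, 70.00

Field M=12, F=5: +12·20° lon, +5·10° lat → SW at lon 60°, lat -40°.
Cell spans 20° lon × 10° lat. Centre is SW corner plus half of each.
latitude -35.00, longitude 70.00.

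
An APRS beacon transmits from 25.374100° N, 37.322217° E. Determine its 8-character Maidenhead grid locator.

KL85pi89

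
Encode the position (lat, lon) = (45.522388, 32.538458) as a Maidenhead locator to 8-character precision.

Shift to the Maidenhead origin (180°W, 90°S): lon 212.53846, lat 135.52239.
Field: lon ⌊212.53846/20⌋ = 10 → K; lat ⌊135.52239/10⌋ = 13 → N.
Square: lon ⌊12.53846/2⌋ = 6; lat ⌊5.52239/1⌋ = 5.
Subsquare: lon ⌊0.53846/0.0833333⌋ = 6 → g; lat ⌊0.52239/0.0416667⌋ = 12 → m.
Extended square: lon ⌊0.03846/0.00833333⌋ = 4; lat ⌊0.02239/0.00416667⌋ = 5.

KN65gm45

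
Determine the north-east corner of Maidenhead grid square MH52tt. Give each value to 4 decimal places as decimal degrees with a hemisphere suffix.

Field M=12, H=7: +12·20° lon, +7·10° lat → SW at lon 60°, lat -20°.
Square 5, 2: +5·2° lon, +2·1° lat → SW at lon 70°, lat -18°.
Subsquare t=19, t=19: +19·0.0833333° lon, +19·0.0416667° lat → SW at lon 71.5833°, lat -17.2083°.
Cell spans 0.0833333° lon × 0.0416667° lat. NE corner is SW corner plus one full cell.
latitude 17.1667° S, longitude 71.6667° E.

17.1667° S, 71.6667° E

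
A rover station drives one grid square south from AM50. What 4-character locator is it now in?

AL59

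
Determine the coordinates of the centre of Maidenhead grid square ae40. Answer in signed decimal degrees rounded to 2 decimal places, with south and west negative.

-49.50, -171.00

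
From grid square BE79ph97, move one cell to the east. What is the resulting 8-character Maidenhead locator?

BE79qh07

Longitude extended square 9; +1 → 10, wraps to 0, carry into subsquare.
Longitude subsquare p = 15; +1 → 16 = q.
The latitude characters are unchanged.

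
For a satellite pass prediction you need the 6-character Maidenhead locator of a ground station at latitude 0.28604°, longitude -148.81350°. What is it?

Add 180° to longitude and 90° to latitude: 31.1865, 90.2860.
Field (20°×10°, letters A–R): lon ⌊31.1865/20⌋ = 1 → B; lat ⌊90.2860/10⌋ = 9 → J.
Square (2°×1°, digits 0–9): lon ⌊11.1865/2⌋ = 5; lat ⌊0.2860/1⌋ = 0.
Subsquare (5′×2.5′, letters a–x): lon ⌊1.1865/0.0833333⌋ = 14 → o; lat ⌊0.2860/0.0416667⌋ = 6 → g.

BJ50og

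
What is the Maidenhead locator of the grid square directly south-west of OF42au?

Longitude subsquare a = 0; −1 → -1, wraps to 23 = x, carry into square.
Longitude square 4; −1 → 3.
Latitude subsquare u = 20; −1 → 19 = t.

OF32xt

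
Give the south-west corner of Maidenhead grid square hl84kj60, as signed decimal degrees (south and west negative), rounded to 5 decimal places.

Field H=7, L=11: +7·20° lon, +11·10° lat → SW at lon -40°, lat 20°.
Square 8, 4: +8·2° lon, +4·1° lat → SW at lon -24°, lat 24°.
Subsquare k=10, j=9: +10·0.0833333° lon, +9·0.0416667° lat → SW at lon -23.1667°, lat 24.375°.
Extended square 6, 0: +6·0.00833333° lon, +0·0.00416667° lat → SW at lon -23.1167°, lat 24.375°.
latitude 24.37500, longitude -23.11667.

24.37500, -23.11667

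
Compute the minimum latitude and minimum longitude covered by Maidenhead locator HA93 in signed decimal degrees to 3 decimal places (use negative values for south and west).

Field H=7, A=0: +7·20° lon, +0·10° lat → SW at lon -40°, lat -90°.
Square 9, 3: +9·2° lon, +3·1° lat → SW at lon -22°, lat -87°.
latitude -87.000, longitude -22.000.

-87.000, -22.000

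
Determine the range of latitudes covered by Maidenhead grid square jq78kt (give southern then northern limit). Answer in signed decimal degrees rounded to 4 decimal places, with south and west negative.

78.7917, 78.8333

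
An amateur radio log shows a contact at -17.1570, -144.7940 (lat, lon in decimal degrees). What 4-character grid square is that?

BH72

Shift to the Maidenhead origin (180°W, 90°S): lon 35.21, lat 72.84.
Field: lon ⌊35.21/20⌋ = 1 → B; lat ⌊72.84/10⌋ = 7 → H.
Square: lon ⌊15.21/2⌋ = 7; lat ⌊2.84/1⌋ = 2.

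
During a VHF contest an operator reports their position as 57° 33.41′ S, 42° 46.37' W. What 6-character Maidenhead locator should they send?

Add 180° to longitude and 90° to latitude: 137.2272, 32.4432.
Field: lon ⌊137.2272/20⌋ = 6 → G; lat ⌊32.4432/10⌋ = 3 → D.
Square: lon ⌊17.2272/2⌋ = 8; lat ⌊2.4432/1⌋ = 2.
Subsquare: lon ⌊1.2272/0.0833333⌋ = 14 → o; lat ⌊0.4432/0.0416667⌋ = 10 → k.

GD82ok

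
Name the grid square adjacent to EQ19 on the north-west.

ER00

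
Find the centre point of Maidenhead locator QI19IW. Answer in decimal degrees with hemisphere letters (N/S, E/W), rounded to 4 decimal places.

Field Q=16, I=8: +16·20° lon, +8·10° lat → SW at lon 140°, lat -10°.
Square 1, 9: +1·2° lon, +9·1° lat → SW at lon 142°, lat -1°.
Subsquare i=8, w=22: +8·0.0833333° lon, +22·0.0416667° lat → SW at lon 142.667°, lat -0.0833333°.
Cell spans 0.0833333° lon × 0.0416667° lat. Centre is SW corner plus half of each.
latitude 0.0625° S, longitude 142.7083° E.

0.0625° S, 142.7083° E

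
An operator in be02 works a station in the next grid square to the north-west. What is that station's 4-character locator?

Longitude square 0; −1 → -1, wraps to 9, carry into field.
Longitude field B = 1; −1 → 0 = A.
Latitude square 2; +1 → 3.

AE93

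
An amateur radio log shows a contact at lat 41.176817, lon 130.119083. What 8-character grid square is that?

Add 180° to longitude and 90° to latitude: 310.11908, 131.17682.
Field: lon ⌊310.11908/20⌋ = 15 → P; lat ⌊131.17682/10⌋ = 13 → N.
Square: lon ⌊10.11908/2⌋ = 5; lat ⌊1.17682/1⌋ = 1.
Subsquare: lon ⌊0.11908/0.0833333⌋ = 1 → b; lat ⌊0.17682/0.0416667⌋ = 4 → e.
Extended square: lon ⌊0.03575/0.00833333⌋ = 4; lat ⌊0.01015/0.00416667⌋ = 2.

PN51be42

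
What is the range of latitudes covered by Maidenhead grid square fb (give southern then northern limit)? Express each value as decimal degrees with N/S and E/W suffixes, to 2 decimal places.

Field F=5, B=1: +5·20° lon, +1·10° lat → SW at lon -80°, lat -80°.
Cell spans 20° lon × 10° lat.
south 80.00° S, north 70.00° S.

80.00° S, 70.00° S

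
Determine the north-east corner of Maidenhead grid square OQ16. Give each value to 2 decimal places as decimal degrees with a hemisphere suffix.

Field O=14, Q=16: +14·20° lon, +16·10° lat → SW at lon 100°, lat 70°.
Square 1, 6: +1·2° lon, +6·1° lat → SW at lon 102°, lat 76°.
Cell spans 2° lon × 1° lat. NE corner is SW corner plus one full cell.
latitude 77.00° N, longitude 104.00° E.

77.00° N, 104.00° E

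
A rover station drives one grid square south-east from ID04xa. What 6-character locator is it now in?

Longitude subsquare x = 23; +1 → 24, wraps to 0 = a, carry into square.
Longitude square 0; +1 → 1.
Latitude subsquare a = 0; −1 → -1, wraps to 23 = x, carry into square.
Latitude square 4; −1 → 3.

ID13ax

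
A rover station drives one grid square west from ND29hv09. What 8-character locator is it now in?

ND29gv99

Longitude extended square 0; −1 → -1, wraps to 9, carry into subsquare.
Longitude subsquare h = 7; −1 → 6 = g.
The latitude characters are unchanged.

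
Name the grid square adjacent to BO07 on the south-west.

Longitude square 0; −1 → -1, wraps to 9, carry into field.
Longitude field B = 1; −1 → 0 = A.
Latitude square 7; −1 → 6.

AO96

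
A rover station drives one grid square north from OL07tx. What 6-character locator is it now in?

OL08ta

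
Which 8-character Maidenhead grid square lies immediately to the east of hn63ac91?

Longitude extended square 9; +1 → 10, wraps to 0, carry into subsquare.
Longitude subsquare a = 0; +1 → 1 = b.
The latitude characters are unchanged.

HN63bc01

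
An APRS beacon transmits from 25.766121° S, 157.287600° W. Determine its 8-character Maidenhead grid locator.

BG14if56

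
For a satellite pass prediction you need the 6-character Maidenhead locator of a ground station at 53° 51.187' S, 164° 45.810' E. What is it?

Shift to the Maidenhead origin (180°W, 90°S): lon 344.7635, lat 36.1469.
Field (20°×10°, letters A–R): 344.7635/20 → 17 → R, 36.1469/10 → 3 → D; chars RD.
Square (2°×1°, digits 0–9): 4.7635/2 → 2, 6.1469/1 → 6; chars 26.
Subsquare (5′×2.5′, letters a–x): 0.7635/0.0833333 → 9 → j, 0.1469/0.0416667 → 3 → d; chars jd.

RD26jd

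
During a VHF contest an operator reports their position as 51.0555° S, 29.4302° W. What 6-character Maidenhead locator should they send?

Offset from 180°W / 90°S: lon 150.5698°, lat 38.9445°.
Field: 150.5698/20 → 7 → H, 38.9445/10 → 3 → D; chars HD.
Square: 10.5698/2 → 5, 8.9445/1 → 8; chars 58.
Subsquare: 0.5698/0.0833333 → 6 → g, 0.9445/0.0416667 → 22 → w; chars gw.

HD58gw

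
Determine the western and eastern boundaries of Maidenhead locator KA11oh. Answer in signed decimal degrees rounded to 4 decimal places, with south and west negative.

23.1667, 23.2500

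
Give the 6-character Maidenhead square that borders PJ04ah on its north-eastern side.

PJ04bi

Longitude subsquare a = 0; +1 → 1 = b.
Latitude subsquare h = 7; +1 → 8 = i.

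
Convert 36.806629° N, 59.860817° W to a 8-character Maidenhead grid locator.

Offset from 180°W / 90°S: lon 120.13918°, lat 126.80663°.
Field: lon ⌊120.13918/20⌋ = 6 → G; lat ⌊126.80663/10⌋ = 12 → M.
Square: lon ⌊0.13918/2⌋ = 0; lat ⌊6.80663/1⌋ = 6.
Subsquare: lon ⌊0.13918/0.0833333⌋ = 1 → b; lat ⌊0.80663/0.0416667⌋ = 19 → t.
Extended square: lon ⌊0.05585/0.00833333⌋ = 6; lat ⌊0.01496/0.00416667⌋ = 3.

GM06bt63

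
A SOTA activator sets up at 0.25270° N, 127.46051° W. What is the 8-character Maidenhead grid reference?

CJ60gg40

Offset from 180°W / 90°S: lon 52.53949°, lat 90.25270°.
Field: 52.53949/20 → 2 → C, 90.25270/10 → 9 → J; chars CJ.
Square: 12.53949/2 → 6, 0.25270/1 → 0; chars 60.
Subsquare: 0.53949/0.0833333 → 6 → g, 0.25270/0.0416667 → 6 → g; chars gg.
Extended square: 0.03949/0.00833333 → 4, 0.00270/0.00416667 → 0; chars 40.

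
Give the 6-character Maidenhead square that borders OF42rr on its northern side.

OF42rs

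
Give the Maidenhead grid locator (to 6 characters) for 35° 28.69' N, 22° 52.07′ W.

Offset from 180°W / 90°S: lon 157.1322°, lat 125.4782°.
Field: lon ⌊157.1322/20⌋ = 7 → H; lat ⌊125.4782/10⌋ = 12 → M.
Square: lon ⌊17.1322/2⌋ = 8; lat ⌊5.4782/1⌋ = 5.
Subsquare: lon ⌊1.1322/0.0833333⌋ = 13 → n; lat ⌊0.4782/0.0416667⌋ = 11 → l.

HM85nl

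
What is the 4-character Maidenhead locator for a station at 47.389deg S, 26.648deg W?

HE62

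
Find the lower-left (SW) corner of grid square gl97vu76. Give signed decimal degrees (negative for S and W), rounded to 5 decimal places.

27.85833, -40.19167

Field G=6, L=11: +6·20° lon, +11·10° lat → SW at lon -60°, lat 20°.
Square 9, 7: +9·2° lon, +7·1° lat → SW at lon -42°, lat 27°.
Subsquare v=21, u=20: +21·0.0833333° lon, +20·0.0416667° lat → SW at lon -40.25°, lat 27.8333°.
Extended square 7, 6: +7·0.00833333° lon, +6·0.00416667° lat → SW at lon -40.1917°, lat 27.8583°.
latitude 27.85833, longitude -40.19167.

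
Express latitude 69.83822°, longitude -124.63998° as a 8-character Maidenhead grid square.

Shift to the Maidenhead origin (180°W, 90°S): lon 55.36002, lat 159.83822.
Field: lon ⌊55.36002/20⌋ = 2 → C; lat ⌊159.83822/10⌋ = 15 → P.
Square: lon ⌊15.36002/2⌋ = 7; lat ⌊9.83822/1⌋ = 9.
Subsquare: lon ⌊1.36002/0.0833333⌋ = 16 → q; lat ⌊0.83822/0.0416667⌋ = 20 → u.
Extended square: lon ⌊0.02669/0.00833333⌋ = 3; lat ⌊0.00489/0.00416667⌋ = 1.

CP79qu31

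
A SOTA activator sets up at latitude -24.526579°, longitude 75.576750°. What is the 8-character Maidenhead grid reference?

MG75sl93

Shift to the Maidenhead origin (180°W, 90°S): lon 255.57675, lat 65.47342.
Field: lon ⌊255.57675/20⌋ = 12 → M; lat ⌊65.47342/10⌋ = 6 → G.
Square: lon ⌊15.57675/2⌋ = 7; lat ⌊5.47342/1⌋ = 5.
Subsquare: lon ⌊1.57675/0.0833333⌋ = 18 → s; lat ⌊0.47342/0.0416667⌋ = 11 → l.
Extended square: lon ⌊0.07675/0.00833333⌋ = 9; lat ⌊0.01509/0.00416667⌋ = 3.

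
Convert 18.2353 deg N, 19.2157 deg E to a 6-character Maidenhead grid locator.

Offset from 180°W / 90°S: lon 199.2157°, lat 108.2353°.
Field: lon ⌊199.2157/20⌋ = 9 → J; lat ⌊108.2353/10⌋ = 10 → K.
Square: lon ⌊19.2157/2⌋ = 9; lat ⌊8.2353/1⌋ = 8.
Subsquare: lon ⌊1.2157/0.0833333⌋ = 14 → o; lat ⌊0.2353/0.0416667⌋ = 5 → f.

JK98of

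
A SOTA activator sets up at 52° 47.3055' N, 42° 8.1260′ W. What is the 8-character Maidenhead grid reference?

Offset from 180°W / 90°S: lon 137.86457°, lat 142.78842°.
Field (20°×10°, letters A–R): lon ⌊137.86457/20⌋ = 6 → G; lat ⌊142.78842/10⌋ = 14 → O.
Square (2°×1°, digits 0–9): lon ⌊17.86457/2⌋ = 8; lat ⌊2.78842/1⌋ = 2.
Subsquare (5′×2.5′, letters a–x): lon ⌊1.86457/0.0833333⌋ = 22 → w; lat ⌊0.78842/0.0416667⌋ = 18 → s.
Extended square (30″×15″, digits 0–9): lon ⌊0.03123/0.00833333⌋ = 3; lat ⌊0.03842/0.00416667⌋ = 9.

GO82ws39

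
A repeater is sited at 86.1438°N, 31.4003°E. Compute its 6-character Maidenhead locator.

KR56qd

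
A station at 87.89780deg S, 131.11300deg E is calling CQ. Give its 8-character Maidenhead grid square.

Shift to the Maidenhead origin (180°W, 90°S): lon 311.11300, lat 2.10220.
Field (20°×10°, letters A–R): 311.11300/20 → 15 → P, 2.10220/10 → 0 → A; chars PA.
Square (2°×1°, digits 0–9): 11.11300/2 → 5, 2.10220/1 → 2; chars 52.
Subsquare (5′×2.5′, letters a–x): 1.11300/0.0833333 → 13 → n, 0.10220/0.0416667 → 2 → c; chars nc.
Extended square (30″×15″, digits 0–9): 0.02967/0.00833333 → 3, 0.01887/0.00416667 → 4; chars 34.

PA52nc34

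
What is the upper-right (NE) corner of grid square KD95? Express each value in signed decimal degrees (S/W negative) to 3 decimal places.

-54.000, 40.000

Field K=10, D=3: +10·20° lon, +3·10° lat → SW at lon 20°, lat -60°.
Square 9, 5: +9·2° lon, +5·1° lat → SW at lon 38°, lat -55°.
Cell spans 2° lon × 1° lat. NE corner is SW corner plus one full cell.
latitude -54.000, longitude 40.000.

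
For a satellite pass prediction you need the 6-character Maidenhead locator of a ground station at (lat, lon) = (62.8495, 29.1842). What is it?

KP42ou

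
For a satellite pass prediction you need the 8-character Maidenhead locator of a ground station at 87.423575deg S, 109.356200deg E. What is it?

OA42qn28

Shift to the Maidenhead origin (180°W, 90°S): lon 289.35620, lat 2.57643.
Field: 289.35620/20 → 14 → O, 2.57643/10 → 0 → A; chars OA.
Square: 9.35620/2 → 4, 2.57643/1 → 2; chars 42.
Subsquare: 1.35620/0.0833333 → 16 → q, 0.57643/0.0416667 → 13 → n; chars qn.
Extended square: 0.02287/0.00833333 → 2, 0.03476/0.00416667 → 8; chars 28.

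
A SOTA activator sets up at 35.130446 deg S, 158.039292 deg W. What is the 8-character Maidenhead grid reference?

Add 180° to longitude and 90° to latitude: 21.96071, 54.86955.
Field: 21.96071/20 → 1 → B, 54.86955/10 → 5 → F; chars BF.
Square: 1.96071/2 → 0, 4.86955/1 → 4; chars 04.
Subsquare: 1.96071/0.0833333 → 23 → x, 0.86955/0.0416667 → 20 → u; chars xu.
Extended square: 0.04404/0.00833333 → 5, 0.03622/0.00416667 → 8; chars 58.

BF04xu58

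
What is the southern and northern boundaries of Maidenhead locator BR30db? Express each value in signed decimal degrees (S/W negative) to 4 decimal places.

80.0417, 80.0833

Field B=1, R=17: +1·20° lon, +17·10° lat → SW at lon -160°, lat 80°.
Square 3, 0: +3·2° lon, +0·1° lat → SW at lon -154°, lat 80°.
Subsquare d=3, b=1: +3·0.0833333° lon, +1·0.0416667° lat → SW at lon -153.75°, lat 80.0417°.
Cell spans 0.0833333° lon × 0.0416667° lat.
south 80.0417, north 80.0833.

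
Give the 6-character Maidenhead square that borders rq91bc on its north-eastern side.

RQ91cd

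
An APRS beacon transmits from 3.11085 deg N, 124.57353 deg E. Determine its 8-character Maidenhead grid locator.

PJ23gc86

Add 180° to longitude and 90° to latitude: 304.57353, 93.11085.
Field: 304.57353/20 → 15 → P, 93.11085/10 → 9 → J; chars PJ.
Square: 4.57353/2 → 2, 3.11085/1 → 3; chars 23.
Subsquare: 0.57353/0.0833333 → 6 → g, 0.11085/0.0416667 → 2 → c; chars gc.
Extended square: 0.07353/0.00833333 → 8, 0.02752/0.00416667 → 6; chars 86.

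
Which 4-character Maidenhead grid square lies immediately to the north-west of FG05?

Longitude square 0; −1 → -1, wraps to 9, carry into field.
Longitude field F = 5; −1 → 4 = E.
Latitude square 5; +1 → 6.

EG96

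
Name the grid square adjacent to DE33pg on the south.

Latitude subsquare g = 6; −1 → 5 = f.
The longitude characters are unchanged.

DE33pf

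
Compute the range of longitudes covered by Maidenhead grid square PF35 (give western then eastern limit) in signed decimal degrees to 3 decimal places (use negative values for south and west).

126.000, 128.000

Field P=15, F=5: +15·20° lon, +5·10° lat → SW at lon 120°, lat -40°.
Square 3, 5: +3·2° lon, +5·1° lat → SW at lon 126°, lat -35°.
Cell spans 2° lon × 1° lat.
west 126.000, east 128.000.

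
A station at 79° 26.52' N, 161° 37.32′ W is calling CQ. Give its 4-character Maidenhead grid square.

Add 180° to longitude and 90° to latitude: 18.38, 169.44.
Field: 18.38/20 → 0 → A, 169.44/10 → 16 → Q; chars AQ.
Square: 18.38/2 → 9, 9.44/1 → 9; chars 99.

AQ99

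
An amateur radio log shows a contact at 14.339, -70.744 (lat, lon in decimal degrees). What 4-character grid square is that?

FK44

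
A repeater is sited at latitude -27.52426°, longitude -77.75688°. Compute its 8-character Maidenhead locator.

Shift to the Maidenhead origin (180°W, 90°S): lon 102.24312, lat 62.47574.
Field (20°×10°, letters A–R): lon ⌊102.24312/20⌋ = 5 → F; lat ⌊62.47574/10⌋ = 6 → G.
Square (2°×1°, digits 0–9): lon ⌊2.24312/2⌋ = 1; lat ⌊2.47574/1⌋ = 2.
Subsquare (5′×2.5′, letters a–x): lon ⌊0.24312/0.0833333⌋ = 2 → c; lat ⌊0.47574/0.0416667⌋ = 11 → l.
Extended square (30″×15″, digits 0–9): lon ⌊0.07645/0.00833333⌋ = 9; lat ⌊0.01741/0.00416667⌋ = 4.

FG12cl94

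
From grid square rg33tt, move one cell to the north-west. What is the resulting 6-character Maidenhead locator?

RG33su

Longitude subsquare t = 19; −1 → 18 = s.
Latitude subsquare t = 19; +1 → 20 = u.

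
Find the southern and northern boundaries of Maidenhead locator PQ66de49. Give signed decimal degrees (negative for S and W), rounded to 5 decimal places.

Field P=15, Q=16: +15·20° lon, +16·10° lat → SW at lon 120°, lat 70°.
Square 6, 6: +6·2° lon, +6·1° lat → SW at lon 132°, lat 76°.
Subsquare d=3, e=4: +3·0.0833333° lon, +4·0.0416667° lat → SW at lon 132.25°, lat 76.1667°.
Extended square 4, 9: +4·0.00833333° lon, +9·0.00416667° lat → SW at lon 132.283°, lat 76.2042°.
Cell spans 0.00833333° lon × 0.00416667° lat.
south 76.20417, north 76.20833.

76.20417, 76.20833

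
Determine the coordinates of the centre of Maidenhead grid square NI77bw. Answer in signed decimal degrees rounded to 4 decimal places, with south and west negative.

-2.0625, 94.1250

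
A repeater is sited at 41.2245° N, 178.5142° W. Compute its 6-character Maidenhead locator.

Offset from 180°W / 90°S: lon 1.4858°, lat 131.2245°.
Field: 1.4858/20 → 0 → A, 131.2245/10 → 13 → N; chars AN.
Square: 1.4858/2 → 0, 1.2245/1 → 1; chars 01.
Subsquare: 1.4858/0.0833333 → 17 → r, 0.2245/0.0416667 → 5 → f; chars rf.

AN01rf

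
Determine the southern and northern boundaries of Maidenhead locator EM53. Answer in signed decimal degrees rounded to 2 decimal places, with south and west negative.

Field E=4, M=12: +4·20° lon, +12·10° lat → SW at lon -100°, lat 30°.
Square 5, 3: +5·2° lon, +3·1° lat → SW at lon -90°, lat 33°.
Cell spans 2° lon × 1° lat.
south 33.00, north 34.00.

33.00, 34.00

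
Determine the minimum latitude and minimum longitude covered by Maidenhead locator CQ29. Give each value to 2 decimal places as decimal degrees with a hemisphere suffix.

Field C=2, Q=16: +2·20° lon, +16·10° lat → SW at lon -140°, lat 70°.
Square 2, 9: +2·2° lon, +9·1° lat → SW at lon -136°, lat 79°.
latitude 79.00° N, longitude 136.00° W.

79.00° N, 136.00° W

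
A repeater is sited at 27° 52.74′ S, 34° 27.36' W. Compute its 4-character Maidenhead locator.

HG22

Offset from 180°W / 90°S: lon 145.54°, lat 62.12°.
Field: 145.54/20 → 7 → H, 62.12/10 → 6 → G; chars HG.
Square: 5.54/2 → 2, 2.12/1 → 2; chars 22.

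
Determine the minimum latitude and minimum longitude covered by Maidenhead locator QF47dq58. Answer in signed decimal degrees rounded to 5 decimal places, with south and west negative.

-32.30000, 148.29167

Field Q=16, F=5: +16·20° lon, +5·10° lat → SW at lon 140°, lat -40°.
Square 4, 7: +4·2° lon, +7·1° lat → SW at lon 148°, lat -33°.
Subsquare d=3, q=16: +3·0.0833333° lon, +16·0.0416667° lat → SW at lon 148.25°, lat -32.3333°.
Extended square 5, 8: +5·0.00833333° lon, +8·0.00416667° lat → SW at lon 148.292°, lat -32.3°.
latitude -32.30000, longitude 148.29167.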